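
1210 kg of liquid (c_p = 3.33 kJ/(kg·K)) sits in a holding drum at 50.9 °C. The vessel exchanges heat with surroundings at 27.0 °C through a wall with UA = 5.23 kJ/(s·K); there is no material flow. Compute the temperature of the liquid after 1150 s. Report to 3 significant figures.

32.4 °C

Lumped-capacitance energy balance: M c_p dT/dt = UA(T_amb − T).
dT/dt = (T_ss − T)/τ with T_ss = T_amb = 27.000 °C, τ = M c_p/UA = 1210·3.33/5.23 = 770.42 s.
Integrating: T(t) = T_ss + (T₀ − T_ss) e^(−t/τ).
T(1150) = 27.000 + (23.900)·0.22477 = 32.372 °C.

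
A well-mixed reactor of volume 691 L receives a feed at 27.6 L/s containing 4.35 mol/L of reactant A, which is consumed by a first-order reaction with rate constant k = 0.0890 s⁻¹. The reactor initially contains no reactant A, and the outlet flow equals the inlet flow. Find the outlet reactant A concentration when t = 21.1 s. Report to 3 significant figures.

V dC/dt = Q(C_in − C) − k V C.
This is linear with rate a = Q/V + k = 0.12894 s⁻¹.
C_ss = Q C_in/(Q + kV) = 1.3475 mol/L; C(t) = C_ss + (C₀ − C_ss) e^(−a t).
C(21.1) = 1.3475 + (-1.3475)·e^(−0.12894·21.1) = 1.3475 + (-1.3475)·0.065830 = 1.2588 mol/L.

1.26 mol/L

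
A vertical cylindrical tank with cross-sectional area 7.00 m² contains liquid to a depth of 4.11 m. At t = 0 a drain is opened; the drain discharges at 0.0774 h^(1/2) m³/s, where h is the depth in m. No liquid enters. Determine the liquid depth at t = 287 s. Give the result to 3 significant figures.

0.194 m

Unsteady balance on liquid volume: A dh/dt = −0.0774 √h.
∫ h^(−1/2) dh = −(0.0774/A) ∫ dt, giving 2√h = 2√h₀ − (0.0774/A) t.
√h = √4.11 − 0.0774·287/(2·7.00) = 2.0273 − 1.5867 = 0.44061.
h = 0.44061² = 0.19414 m.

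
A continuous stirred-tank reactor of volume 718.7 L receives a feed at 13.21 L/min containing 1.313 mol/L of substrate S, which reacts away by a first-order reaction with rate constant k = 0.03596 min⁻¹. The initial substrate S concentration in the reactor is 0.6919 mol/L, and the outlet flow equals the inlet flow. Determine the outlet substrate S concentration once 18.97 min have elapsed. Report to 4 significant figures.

Accumulation = in − out − consumed: V dC/dt = Q C_in − Q C − k V C.
dC/dt = (Q/V) C_in − (Q/V + k) C; effective rate a = Q/V + k = 0.0183804 + 0.03596 = 0.0543404 min⁻¹.
C_ss = Q C_in/(Q + kV) = 0.444117 mol/L; C(t) = C_ss + (C₀ − C_ss) e^(−a t).
C(18.97) = 0.444117 + (0.247783)·e^(−0.0543404·18.97) = 0.444117 + (0.247783)·0.356708 = 0.532503 mol/L.

0.5325 mol/L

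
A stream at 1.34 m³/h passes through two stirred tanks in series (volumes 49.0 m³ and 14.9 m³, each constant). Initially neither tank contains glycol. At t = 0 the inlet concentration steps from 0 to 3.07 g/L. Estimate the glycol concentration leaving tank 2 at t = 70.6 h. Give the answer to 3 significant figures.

Species balance on tank i: dCᵢ/dt = (Cᵢ₋₁ − Cᵢ)/τᵢ with τᵢ = Vᵢ/Q.
τ₁ = 49.0/1.34 = 36.567 h; τ₂ = 14.9/1.34 = 11.119 h.
Tank 1: C₁ = C_in(1 − e^(−t/τ₁)). Tank 2 (τ₁ ≠ τ₂): C₂ = C_in[1 − (τ₁ e^(−t/τ₁) − τ₂ e^(−t/τ₂))/(τ₁ − τ₂)].
At t = 70.6: e^(−t/τ₁) = 0.14505, e^(−t/τ₂) = 0.0017480.
C₂ = 3.07·[1 − (36.567·0.14505 − 11.119·0.0017480)/(25.448)] = 3.07·0.79234 = 2.4325 g/L.

2.43 g/L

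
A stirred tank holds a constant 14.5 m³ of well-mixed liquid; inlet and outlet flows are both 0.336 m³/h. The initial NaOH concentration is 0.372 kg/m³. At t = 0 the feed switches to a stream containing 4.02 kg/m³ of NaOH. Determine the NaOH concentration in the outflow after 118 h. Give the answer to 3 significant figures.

3.78 kg/m³

Transient balance on the dissolved component: V dC/dt = Q(C_in − C).
Time constant τ = V/Q = 14.5/0.336 = 43.155 h.
Solution: C(t) = C_in + (C₀ − C_in) e^(−t/τ).
C(118) = 4.02 + (0.372 − 4.02)·e^(−118/43.155) = 4.02 + (-3.6480)·0.064937 = 3.7831 kg/m³.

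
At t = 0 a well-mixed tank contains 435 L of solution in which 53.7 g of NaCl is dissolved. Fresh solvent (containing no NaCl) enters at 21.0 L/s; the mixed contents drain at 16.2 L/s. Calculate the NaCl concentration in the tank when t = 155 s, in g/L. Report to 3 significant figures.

Total volume: dV/dt = Q_in − Q_out = 4.8000 L/s, so V(t) = 435 + 4.8000 t and V(155) = 1179.0 L.
No NaCl enters, so dm/dt = −Q_out · (m/V).
Separate: dm/m = −Q_out dt/V(t) ⇒ ln(m/m₀) = −(Q_out/(Q_in−Q_out)) ln(V/V₀).
m = m₀ (V₀/V)^(Q_out/(Q_in−Q_out)) = 53.7 × (435/1179.0)^(3.3750) = 1.8557 g.
C = m/V = 1.8557/1179.0 = 0.0015740 g/L.

0.00157 g/L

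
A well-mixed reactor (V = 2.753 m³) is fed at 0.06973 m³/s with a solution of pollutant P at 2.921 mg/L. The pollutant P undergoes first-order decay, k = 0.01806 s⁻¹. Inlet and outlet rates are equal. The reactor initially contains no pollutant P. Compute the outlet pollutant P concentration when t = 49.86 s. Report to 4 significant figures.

V dC/dt = Q(C_in − C) − k V C.
This is linear with rate a = Q/V + k = 0.0433887 s⁻¹.
C_ss = Q C_in/(Q + kV) = 1.70517 mg/L; C(t) = C_ss + (C₀ − C_ss) e^(−a t).
C(49.86) = 1.70517 + (-1.70517)·e^(−0.0433887·49.86) = 1.70517 + (-1.70517)·0.114938 = 1.50918 mg/L.

1.509 mg/L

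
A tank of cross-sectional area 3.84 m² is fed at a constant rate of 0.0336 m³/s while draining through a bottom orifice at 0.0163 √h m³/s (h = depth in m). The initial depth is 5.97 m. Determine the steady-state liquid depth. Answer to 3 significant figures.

Accumulation of liquid (constant cross-section A): A dh/dt = Q_in − 0.0163 √h. At steady state dh/dt = 0:
Q_in = 0.0163 √h_ss ⇒ √h_ss = 0.0336/0.0163 = 2.0613.
h_ss = 2.0613² = 4.2492 m. (Since h₀ = 5.97 m > h_ss, the level will fall toward this value.)

4.25 m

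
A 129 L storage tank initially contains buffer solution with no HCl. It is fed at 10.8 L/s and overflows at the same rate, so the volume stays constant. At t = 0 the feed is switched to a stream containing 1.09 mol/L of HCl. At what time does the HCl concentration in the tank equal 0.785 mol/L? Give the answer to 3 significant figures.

Species balance on the tank: V dC/dt = Q(C_in − C), so τ = V/Q = 11.944 s.
C(t) = C_in + (C₀ − C_in) e^(−t/τ). Set C = 0.785 and solve for t:
e^(−t/τ) = (C − C_in)/(C₀ − C_in) = (0.785 − 1.09)/(0 − 1.09) = 0.27982
t = −τ ln(…) = 11.944 × 1.2736 = 15.213 s.

15.2 s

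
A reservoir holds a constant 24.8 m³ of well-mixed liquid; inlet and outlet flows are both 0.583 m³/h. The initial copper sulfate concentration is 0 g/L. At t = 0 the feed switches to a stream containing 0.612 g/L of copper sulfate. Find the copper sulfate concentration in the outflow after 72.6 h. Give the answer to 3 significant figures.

Accumulation = in − out for the solute gives V dC/dt = Q(C_in − C).
Time constant τ = V/Q = 24.8/0.583 = 42.539 h.
Integrating: C(t) = C_in + (C₀ − C_in) e^(−t/τ).
C(72.6) = 0.612 + (0 − 0.612)·e^(−72.6/42.539) = 0.612 + (-0.61200)·0.18147 = 0.50094 g/L.

0.501 g/L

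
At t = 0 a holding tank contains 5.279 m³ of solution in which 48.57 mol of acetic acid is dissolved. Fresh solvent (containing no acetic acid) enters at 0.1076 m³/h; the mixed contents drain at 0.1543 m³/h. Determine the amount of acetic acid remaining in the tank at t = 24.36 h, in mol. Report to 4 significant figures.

21.78 mol

Total volume: dV/dt = Q_in − Q_out = -0.0467000 m³/h, so V(t) = 5.279 − 0.0467000 t and V(24.36) = 4.14139 m³.
Species balance (pure solvent in): dm/dt = −Q_out · m/V(t).
dm/m = −Q_out dt/(V₀ − 0.0467000 t); integrating gives ln(m/m₀) = −(Q_out/(Q_in−Q_out)) ln(V/V₀).
m = m₀ (V₀/V)^(Q_out/(Q_in−Q_out)) = 48.57 × (5.279/4.14139)^(-3.30407) = 21.7821 mol.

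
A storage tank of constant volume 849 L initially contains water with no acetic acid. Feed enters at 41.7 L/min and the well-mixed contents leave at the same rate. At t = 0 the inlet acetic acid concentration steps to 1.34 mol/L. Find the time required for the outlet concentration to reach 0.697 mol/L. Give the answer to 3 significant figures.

14.9 min

Transient balance on the dissolved component: V dC/dt = Q(C_in − C), so τ = V/Q = 20.360 min.
C(t) = C_in + (C₀ − C_in) e^(−t/τ). Set C = 0.697 and solve for t:
e^(−t/τ) = (C − C_in)/(C₀ − C_in) = (0.697 − 1.34)/(0 − 1.34) = 0.47985
t = −τ ln(…) = 20.360 × 0.73428 = 14.950 min.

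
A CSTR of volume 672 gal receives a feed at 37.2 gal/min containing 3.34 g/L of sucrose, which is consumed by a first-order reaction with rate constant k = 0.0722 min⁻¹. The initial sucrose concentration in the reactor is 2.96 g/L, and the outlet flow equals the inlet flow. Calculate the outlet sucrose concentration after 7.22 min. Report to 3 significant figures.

2.05 g/L

Accumulation = in − out − consumed: V dC/dt = Q C_in − Q C − k V C.
This is linear with rate a = Q/V + k = 0.12756 min⁻¹.
C_ss = Q C_in/(Q + kV) = 1.4495 g/L; C(t) = C_ss + (C₀ − C_ss) e^(−a t).
C(7.22) = 1.4495 + (1.5105)·e^(−0.12756·7.22) = 1.4495 + (1.5105)·0.39814 = 2.0509 g/L.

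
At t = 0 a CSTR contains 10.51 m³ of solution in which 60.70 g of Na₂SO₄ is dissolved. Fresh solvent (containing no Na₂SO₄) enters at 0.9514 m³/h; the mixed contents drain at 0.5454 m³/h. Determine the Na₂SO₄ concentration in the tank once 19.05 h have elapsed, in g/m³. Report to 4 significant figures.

Let m(t) be the amount of Na₂SO₄. Volume: V(t) = V₀ + (Q_in − Q_out) t = 10.51 + 0.406000 t; V(19.05) = 18.2443 m³.
No Na₂SO₄ enters, so dm/dt = −Q_out · (m/V).
dm/m = −Q_out dt/(V₀ + 0.406000 t); integrating gives ln(m/m₀) = −(Q_out/(Q_in−Q_out)) ln(V/V₀).
m = m₀ (V₀/V)^(Q_out/(Q_in−Q_out)) = 60.70 × (10.51/18.2443)^(1.34335) = 28.9350 g.
C = m/V = 28.9350/18.2443 = 1.58597 g/m³.

1.586 g/m³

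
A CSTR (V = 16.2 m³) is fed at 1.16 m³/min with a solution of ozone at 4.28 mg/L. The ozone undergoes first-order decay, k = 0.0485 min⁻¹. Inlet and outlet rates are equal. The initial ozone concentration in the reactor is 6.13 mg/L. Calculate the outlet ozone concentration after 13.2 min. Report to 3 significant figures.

3.28 mg/L

V dC/dt = Q(C_in − C) − k V C.
This is linear with rate a = Q/V + k = 0.12010 min⁻¹.
C_ss = Q C_in/(Q + kV) = 2.5517 mg/L; C(t) = C_ss + (C₀ − C_ss) e^(−a t).
C(13.2) = 2.5517 + (3.5783)·e^(−0.12010·13.2) = 2.5517 + (3.5783)·0.20487 = 3.2848 mg/L.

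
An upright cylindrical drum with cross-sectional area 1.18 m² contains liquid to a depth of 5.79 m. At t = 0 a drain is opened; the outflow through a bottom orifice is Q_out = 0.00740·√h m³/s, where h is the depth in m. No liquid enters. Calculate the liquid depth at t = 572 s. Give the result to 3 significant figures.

0.375 m

A dh/dt = −Q_out = −0.00740 √h.
∫ h^(−1/2) dh = −(0.00740/A) ∫ dt, giving 2√h = 2√h₀ − (0.00740/A) t.
√h = √5.79 − 0.00740·572/(2·1.18) = 2.4062 − 1.7936 = 0.61268.
h = 0.61268² = 0.37538 m.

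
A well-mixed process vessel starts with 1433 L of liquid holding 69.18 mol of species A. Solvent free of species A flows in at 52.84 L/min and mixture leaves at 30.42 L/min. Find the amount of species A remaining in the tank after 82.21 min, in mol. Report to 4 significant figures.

22.53 mol

Let m(t) be the amount of species A. Volume: V(t) = V₀ + (Q_in − Q_out) t = 1433 + 22.4200 t; V(82.21) = 3276.15 L.
Solute balance: dm/dt = 0 − Q_out C = −Q_out m/V(t).
dm/m = −Q_out dt/(V₀ + 22.4200 t); integrating gives ln(m/m₀) = −(Q_out/(Q_in−Q_out)) ln(V/V₀).
m = m₀ (V₀/V)^(Q_out/(Q_in−Q_out)) = 69.18 × (1433/3276.15)^(1.35682) = 22.5279 mol.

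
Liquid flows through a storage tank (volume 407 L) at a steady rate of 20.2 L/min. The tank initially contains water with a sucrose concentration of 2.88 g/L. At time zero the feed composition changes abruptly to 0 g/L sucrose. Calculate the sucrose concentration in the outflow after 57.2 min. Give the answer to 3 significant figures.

0.168 g/L

Accumulation = in − out for the solute gives V dC/dt = Q(C_in − C).
So dC/dt = (C_in − C)/τ with τ = V/Q = 407/20.2 = 20.149 min.
C approaches C_in exponentially: C(t) = C_in + (C₀ − C_in) e^(−t/τ).
C(57.2) = 0 + (2.88 − 0)·e^(−57.2/20.149) = 0 + (2.8800)·0.058489 = 0.16845 g/L.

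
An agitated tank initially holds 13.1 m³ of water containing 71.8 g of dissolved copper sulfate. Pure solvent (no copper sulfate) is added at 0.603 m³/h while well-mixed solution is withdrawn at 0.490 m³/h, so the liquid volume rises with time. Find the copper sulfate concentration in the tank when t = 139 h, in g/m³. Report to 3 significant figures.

Total volume: dV/dt = Q_in − Q_out = 0.11300 m³/h, so V(t) = 13.1 + 0.11300 t and V(139) = 28.807 m³.
Solute balance: dm/dt = 0 − Q_out C = −Q_out m/V(t).
Separate: dm/m = −Q_out dt/V(t) ⇒ ln(m/m₀) = −(Q_out/(Q_in−Q_out)) ln(V/V₀).
m = m₀ (V₀/V)^(Q_out/(Q_in−Q_out)) = 71.8 × (13.1/28.807)^(4.3363) = 2.3558 g.
C = m/V = 2.3558/28.807 = 0.081778 g/m³.

0.0818 g/m³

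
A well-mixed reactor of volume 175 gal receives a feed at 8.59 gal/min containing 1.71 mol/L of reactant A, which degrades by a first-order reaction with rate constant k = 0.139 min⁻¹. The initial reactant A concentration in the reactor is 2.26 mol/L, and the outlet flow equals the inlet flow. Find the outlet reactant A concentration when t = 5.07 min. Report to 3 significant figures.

Accumulation = in − out − consumed: V dC/dt = Q C_in − Q C − k V C.
dC/dt = (Q/V) C_in − (Q/V + k) C; effective rate a = Q/V + k = 0.049086 + 0.139 = 0.18809 min⁻¹.
C_ss = Q C_in/(Q + kV) = 0.44627 mol/L; C(t) = C_ss + (C₀ − C_ss) e^(−a t).
C(5.07) = 0.44627 + (1.8137)·e^(−0.18809·5.07) = 0.44627 + (1.8137)·0.38535 = 1.1452 mol/L.

1.15 mol/L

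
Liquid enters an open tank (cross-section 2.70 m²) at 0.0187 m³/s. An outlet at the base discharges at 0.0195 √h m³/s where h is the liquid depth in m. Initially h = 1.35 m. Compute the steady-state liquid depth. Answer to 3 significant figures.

0.920 m

A dh/dt = Q_in − 0.0195 √h. Steady state requires inflow = outflow:
Q_in = 0.0195 √h_ss ⇒ √h_ss = 0.0187/0.0195 = 0.95897.
h_ss = 0.95897² = 0.91963 m. (Since h₀ = 1.35 m > h_ss, the level will fall toward this value.)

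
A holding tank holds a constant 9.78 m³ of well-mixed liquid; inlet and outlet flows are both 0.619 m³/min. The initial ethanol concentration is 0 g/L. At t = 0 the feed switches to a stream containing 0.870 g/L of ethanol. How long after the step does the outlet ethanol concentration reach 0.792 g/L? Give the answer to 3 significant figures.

Species balance: V dC/dt = Q(C_in − C) ⇒ τ = V/Q = 15.800 min.
C(t) = C_in + (C₀ − C_in) e^(−t/τ). Set C = 0.792 and solve for t:
e^(−t/τ) = (C − C_in)/(C₀ − C_in) = (0.792 − 0.870)/(0 − 0.870) = 0.089655
t = −τ ln(…) = 15.800 × 2.4118 = 38.105 min.

38.1 min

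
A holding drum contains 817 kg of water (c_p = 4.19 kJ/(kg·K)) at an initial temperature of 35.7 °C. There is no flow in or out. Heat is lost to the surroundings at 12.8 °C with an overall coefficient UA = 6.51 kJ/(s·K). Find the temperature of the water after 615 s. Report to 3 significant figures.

19.9 °C

M c_p dT/dt = −UA(T − T_amb).
dT/dt = (T_ss − T)/τ with T_ss = T_amb = 12.800 °C, τ = M c_p/UA = 817·4.19/6.51 = 525.84 s.
Integrating: T(t) = T_ss + (T₀ − T_ss) e^(−t/τ).
T(615) = 12.800 + (22.900)·0.31051 = 19.911 °C.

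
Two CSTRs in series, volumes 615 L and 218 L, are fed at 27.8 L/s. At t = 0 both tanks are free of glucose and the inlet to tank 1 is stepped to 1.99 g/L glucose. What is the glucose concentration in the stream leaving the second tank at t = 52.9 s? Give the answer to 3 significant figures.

1.71 g/L

Time constants: τᵢ = Vᵢ/Q for each well-mixed tank.
τ₁ = 615/27.8 = 22.122 s; τ₂ = 218/27.8 = 7.8417 s.
Solving the cascade with C₁(0)=C₂(0)=0 gives C₂(t) = C_in[1 − (τ₁ e^(−t/τ₁) − τ₂ e^(−t/τ₂))/(τ₁ − τ₂)].
At t = 52.9: e^(−t/τ₁) = 0.091515, e^(−t/τ₂) = 0.0011756.
C₂ = 1.99·[1 − (22.122·0.091515 − 7.8417·0.0011756)/(14.281)] = 1.99·0.85888 = 1.7092 g/L.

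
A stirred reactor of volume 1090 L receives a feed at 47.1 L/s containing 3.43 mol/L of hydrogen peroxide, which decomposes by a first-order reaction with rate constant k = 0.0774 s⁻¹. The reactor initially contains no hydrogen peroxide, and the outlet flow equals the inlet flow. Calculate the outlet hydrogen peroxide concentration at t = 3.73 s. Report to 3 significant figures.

0.445 mol/L

Species balance: V dC/dt = Q C_in − Q C − k V C.
This is linear with rate a = Q/V + k = 0.12061 s⁻¹.
C_ss = Q C_in/(Q + kV) = 1.2289 mol/L; C(t) = C_ss + (C₀ − C_ss) e^(−a t).
C(3.73) = 1.2289 + (-1.2289)·e^(−0.12061·3.73) = 1.2289 + (-1.2289)·0.63771 = 0.44521 mol/L.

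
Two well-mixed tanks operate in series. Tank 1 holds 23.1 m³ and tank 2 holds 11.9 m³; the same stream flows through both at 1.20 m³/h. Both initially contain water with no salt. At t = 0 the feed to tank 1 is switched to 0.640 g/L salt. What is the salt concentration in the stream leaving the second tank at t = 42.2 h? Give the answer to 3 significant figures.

Species balance on tank i: dCᵢ/dt = (Cᵢ₋₁ − Cᵢ)/τᵢ with τᵢ = Vᵢ/Q.
τ₁ = 23.1/1.20 = 19.250 h; τ₂ = 11.9/1.20 = 9.9167 h.
Solving the cascade with C₁(0)=C₂(0)=0 gives C₂(t) = C_in[1 − (τ₁ e^(−t/τ₁) − τ₂ e^(−t/τ₂))/(τ₁ − τ₂)].
At t = 42.2: e^(−t/τ₁) = 0.11167, e^(−t/τ₂) = 0.014187.
C₂ = 0.640·[1 − (19.250·0.11167 − 9.9167·0.014187)/(9.3333)] = 0.640·0.78475 = 0.50224 g/L.

0.502 g/L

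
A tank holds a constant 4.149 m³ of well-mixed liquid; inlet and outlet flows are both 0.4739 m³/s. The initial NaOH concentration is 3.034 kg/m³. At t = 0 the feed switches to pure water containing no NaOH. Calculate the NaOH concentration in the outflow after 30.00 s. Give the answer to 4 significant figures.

0.09860 kg/m³

Mass balance on the solute (V constant): V dC/dt = Q(C_in − C).
Rewrite as dC/dt + C/τ = C_in/τ, τ = V/Q = 8.75501 s.
Solution: C(t) = C_in + (C₀ − C_in) e^(−t/τ).
C(30.00) = 0 + (3.034 − 0)·e^(−30.00/8.75501) = 0 + (3.03400)·0.0324970 = 0.0985958 kg/m³.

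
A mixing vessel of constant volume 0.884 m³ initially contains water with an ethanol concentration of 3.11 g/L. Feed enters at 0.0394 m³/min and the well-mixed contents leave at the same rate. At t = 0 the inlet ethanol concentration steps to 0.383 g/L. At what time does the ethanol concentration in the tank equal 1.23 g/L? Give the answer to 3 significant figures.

26.2 min

Species balance on the tank: V dC/dt = Q(C_in − C), so τ = V/Q = 22.437 min.
C(t) = C_in + (C₀ − C_in) e^(−t/τ). Set C = 1.23 and solve for t:
e^(−t/τ) = (C − C_in)/(C₀ − C_in) = (1.23 − 0.383)/(3.11 − 0.383) = 0.31060
t = −τ ln(…) = 22.437 × 1.1693 = 26.234 min.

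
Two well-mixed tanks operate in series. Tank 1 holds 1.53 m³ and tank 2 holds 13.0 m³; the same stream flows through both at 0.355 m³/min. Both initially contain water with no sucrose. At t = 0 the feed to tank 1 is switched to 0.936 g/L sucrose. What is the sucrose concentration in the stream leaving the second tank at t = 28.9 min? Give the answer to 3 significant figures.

0.454 g/L

Each tank obeys Vᵢ dCᵢ/dt = Q(Cᵢ₋₁ − Cᵢ), so τᵢ = Vᵢ/Q.
τ₁ = 1.53/0.355 = 4.3099 min; τ₂ = 13.0/0.355 = 36.620 min.
Solving the cascade with C₁(0)=C₂(0)=0 gives C₂(t) = C_in[1 − (τ₁ e^(−t/τ₁) − τ₂ e^(−t/τ₂))/(τ₁ − τ₂)].
At t = 28.9: e^(−t/τ₁) = 0.0012241, e^(−t/τ₂) = 0.45421.
C₂ = 0.936·[1 − (4.3099·0.0012241 − 36.620·0.45421)/(-32.310)] = 0.936·0.48536 = 0.45430 g/L.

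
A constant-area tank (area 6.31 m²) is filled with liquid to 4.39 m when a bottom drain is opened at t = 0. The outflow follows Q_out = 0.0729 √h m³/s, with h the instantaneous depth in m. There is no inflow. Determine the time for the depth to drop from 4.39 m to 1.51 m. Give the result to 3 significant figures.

150 s

With no inflow, A dh/dt = −0.0729 √h.
This is separable: 2 d(√h)/dt = −0.0729/A, so √h = √h₀ − (0.0729/(2A)) t.
t = 2A(√h₀ − √h)/0.0729 = 2·6.31·(√4.39 − √1.51)/0.0729
  = 12.620 × (2.0952 − 1.2288) / 0.0729 = 149.99 s.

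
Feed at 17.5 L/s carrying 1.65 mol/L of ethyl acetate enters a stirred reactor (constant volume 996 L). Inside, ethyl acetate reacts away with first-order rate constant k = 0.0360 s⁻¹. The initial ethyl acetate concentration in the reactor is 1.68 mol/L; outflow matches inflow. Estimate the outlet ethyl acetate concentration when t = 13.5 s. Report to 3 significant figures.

Accumulation = in − out − consumed: V dC/dt = Q C_in − Q C − k V C.
dC/dt = (Q/V) C_in − (Q/V + k) C; effective rate a = Q/V + k = 0.017570 + 0.0360 = 0.053570 s⁻¹.
C_ss = Q C_in/(Q + kV) = 0.54118 mol/L; C(t) = C_ss + (C₀ − C_ss) e^(−a t).
C(13.5) = 0.54118 + (1.1388)·e^(−0.053570·13.5) = 0.54118 + (1.1388)·0.48520 = 1.0937 mol/L.

1.09 mol/L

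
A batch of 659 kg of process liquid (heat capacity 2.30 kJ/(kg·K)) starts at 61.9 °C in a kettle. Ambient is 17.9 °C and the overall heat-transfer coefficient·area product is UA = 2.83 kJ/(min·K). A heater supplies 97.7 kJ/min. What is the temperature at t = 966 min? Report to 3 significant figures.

54.0 °C

Lumped-capacitance energy balance: M c_p dT/dt = UA(T_amb − T) + Q̇.
dT/dt = (T_ss − T)/τ with T_ss = T_amb + Q̇/UA = 17.9 + 97.7/2.83 = 52.423 °C, τ = M c_p/UA = 659·2.30/2.83 = 535.58 min.
This is linear first-order; T(t) = T_ss + (T₀ − T_ss) e^(−t/τ).
T(966) = 52.423 + (9.4770)·0.16470 = 53.984 °C.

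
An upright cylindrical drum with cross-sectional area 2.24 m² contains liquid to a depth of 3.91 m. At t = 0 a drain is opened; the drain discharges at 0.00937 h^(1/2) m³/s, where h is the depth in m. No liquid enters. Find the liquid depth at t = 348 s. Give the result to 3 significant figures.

A dh/dt = −Q_out = −0.00937 √h.
Separate and integrate: 2(√h − √h₀) = −(0.00937/A) t.
√h = √3.91 − 0.00937·348/(2·2.24) = 1.9774 − 0.72785 = 1.2495.
h = 1.2495² = 1.5613 m.

1.56 m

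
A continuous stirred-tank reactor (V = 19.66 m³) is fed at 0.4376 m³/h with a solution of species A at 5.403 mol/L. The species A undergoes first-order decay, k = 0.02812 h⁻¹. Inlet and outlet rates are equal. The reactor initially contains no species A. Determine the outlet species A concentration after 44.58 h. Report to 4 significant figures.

Accumulation = in − out − consumed: V dC/dt = Q C_in − Q C − k V C.
This is linear with rate a = Q/V + k = 0.0503784 h⁻¹.
C_ss = Q C_in/(Q + kV) = 2.38718 mol/L; C(t) = C_ss + (C₀ − C_ss) e^(−a t).
C(44.58) = 2.38718 + (-2.38718)·e^(−0.0503784·44.58) = 2.38718 + (-2.38718)·0.105836 = 2.13453 mol/L.

2.135 mol/L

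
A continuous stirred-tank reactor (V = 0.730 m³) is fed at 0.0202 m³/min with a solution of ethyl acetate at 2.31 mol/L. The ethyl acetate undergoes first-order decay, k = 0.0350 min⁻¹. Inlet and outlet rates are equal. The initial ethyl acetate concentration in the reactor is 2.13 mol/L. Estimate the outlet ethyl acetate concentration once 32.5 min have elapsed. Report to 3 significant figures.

1.16 mol/L

Accumulation = in − out − consumed: V dC/dt = Q C_in − Q C − k V C.
dC/dt = (Q/V) C_in − (Q/V + k) C; effective rate a = Q/V + k = 0.027671 + 0.0350 = 0.062671 min⁻¹.
C_ss = Q C_in/(Q + kV) = 1.0199 mol/L; C(t) = C_ss + (C₀ − C_ss) e^(−a t).
C(32.5) = 1.0199 + (1.1101)·e^(−0.062671·32.5) = 1.0199 + (1.1101)·0.13044 = 1.1647 mol/L.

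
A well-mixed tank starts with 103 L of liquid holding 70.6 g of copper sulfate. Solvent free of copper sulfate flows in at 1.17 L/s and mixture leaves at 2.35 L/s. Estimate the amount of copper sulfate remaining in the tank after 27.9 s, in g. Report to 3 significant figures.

Let m(t) be the amount of copper sulfate. Volume: V(t) = V₀ + (Q_in − Q_out) t = 103 − 1.1800 t; V(27.9) = 70.078 L.
Species balance (pure solvent in): dm/dt = −Q_out · m/V(t).
Separate: dm/m = −Q_out dt/V(t) ⇒ ln(m/m₀) = −(Q_out/(Q_in−Q_out)) ln(V/V₀).
m = m₀ (V₀/V)^(Q_out/(Q_in−Q_out)) = 70.6 × (103/70.078)^(-1.9915) = 32.788 g.

32.8 g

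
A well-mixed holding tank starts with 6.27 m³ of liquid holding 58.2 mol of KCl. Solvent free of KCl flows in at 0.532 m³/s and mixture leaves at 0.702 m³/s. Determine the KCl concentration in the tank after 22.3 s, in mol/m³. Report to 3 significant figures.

0.509 mol/m³

Let m(t) be the amount of KCl. Volume: V(t) = V₀ + (Q_in − Q_out) t = 6.27 − 0.17000 t; V(22.3) = 2.4790 m³.
No KCl enters, so dm/dt = −Q_out · (m/V).
Separate: dm/m = −Q_out dt/V(t) ⇒ ln(m/m₀) = −(Q_out/(Q_in−Q_out)) ln(V/V₀).
m = m₀ (V₀/V)^(Q_out/(Q_in−Q_out)) = 58.2 × (6.27/2.4790)^(-4.1294) = 1.2613 mol.
C = m/V = 1.2613/2.4790 = 0.50878 mol/m³.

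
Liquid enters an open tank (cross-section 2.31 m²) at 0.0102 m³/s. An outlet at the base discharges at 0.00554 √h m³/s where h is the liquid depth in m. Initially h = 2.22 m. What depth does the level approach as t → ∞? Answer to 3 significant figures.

3.39 m

Unsteady balance on liquid volume: A dh/dt = Q_in − 0.00554 √h. At steady state dh/dt = 0:
Q_in = 0.00554 √h_ss ⇒ √h_ss = 0.0102/0.00554 = 1.8412.
h_ss = 1.8412² = 3.3899 m. (Since h₀ = 2.22 m < h_ss, the level will rise toward this value.)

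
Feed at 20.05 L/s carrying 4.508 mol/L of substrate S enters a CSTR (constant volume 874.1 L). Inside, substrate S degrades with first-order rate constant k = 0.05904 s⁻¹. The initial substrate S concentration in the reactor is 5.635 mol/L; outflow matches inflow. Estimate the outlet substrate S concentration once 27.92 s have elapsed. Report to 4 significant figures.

Accumulation = in − out − consumed: V dC/dt = Q C_in − Q C − k V C.
dC/dt = (Q/V) C_in − (Q/V + k) C; effective rate a = Q/V + k = 0.0229379 + 0.05904 = 0.0819779 s⁻¹.
C_ss = Q C_in/(Q + kV) = 1.26136 mol/L; C(t) = C_ss + (C₀ − C_ss) e^(−a t).
C(27.92) = 1.26136 + (4.37364)·e^(−0.0819779·27.92) = 1.26136 + (4.37364)·0.101386 = 1.70479 mol/L.

1.705 mol/L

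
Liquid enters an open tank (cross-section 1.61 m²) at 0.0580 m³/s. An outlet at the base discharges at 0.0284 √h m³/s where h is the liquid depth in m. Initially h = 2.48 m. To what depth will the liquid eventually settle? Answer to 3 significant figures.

4.17 m

Mass balance (ρ constant): A dh/dt = Q_in − 0.0284 √h. At steady state dh/dt = 0:
Q_in = 0.0284 √h_ss ⇒ √h_ss = 0.0580/0.0284 = 2.0423.
h_ss = 2.0423² = 4.1708 m. (Since h₀ = 2.48 m < h_ss, the level will rise toward this value.)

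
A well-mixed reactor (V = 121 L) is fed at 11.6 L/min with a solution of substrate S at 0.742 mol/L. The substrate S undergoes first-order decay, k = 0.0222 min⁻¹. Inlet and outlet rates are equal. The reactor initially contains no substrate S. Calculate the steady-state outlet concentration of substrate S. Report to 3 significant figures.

0.602 mol/L

V dC/dt = Q(C_in − C) − k V C.
At steady state: 0 = Q C_in − (Q + kV) C_ss, so C_ss = Q C_in/(Q + kV).
C_ss = 11.6·0.742/(11.6 + 0.0222·121) = 8.6072/14.286 = 0.60248 mol/L.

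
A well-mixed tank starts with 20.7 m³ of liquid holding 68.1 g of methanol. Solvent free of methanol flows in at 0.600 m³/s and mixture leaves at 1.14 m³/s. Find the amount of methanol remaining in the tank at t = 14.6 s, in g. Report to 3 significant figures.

24.8 g

Let m(t) be the amount of methanol. Volume: V(t) = V₀ + (Q_in − Q_out) t = 20.7 − 0.54000 t; V(14.6) = 12.816 m³.
No methanol enters, so dm/dt = −Q_out · (m/V).
dm/m = −Q_out dt/(V₀ − 0.54000 t); integrating gives ln(m/m₀) = −(Q_out/(Q_in−Q_out)) ln(V/V₀).
m = m₀ (V₀/V)^(Q_out/(Q_in−Q_out)) = 68.1 × (20.7/12.816)^(-2.1111) = 24.750 g.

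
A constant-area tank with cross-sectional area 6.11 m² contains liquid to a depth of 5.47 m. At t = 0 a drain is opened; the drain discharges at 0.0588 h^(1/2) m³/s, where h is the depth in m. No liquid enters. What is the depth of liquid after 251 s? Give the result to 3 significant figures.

A dh/dt = −Q_out = −0.0588 √h.
This is separable: 2 d(√h)/dt = −0.0588/A, so √h = √h₀ − (0.0588/(2A)) t.
√h = √5.47 − 0.0588·251/(2·6.11) = 2.3388 − 1.2078 = 1.1310.
h = 1.1310² = 1.2793 m.

1.28 m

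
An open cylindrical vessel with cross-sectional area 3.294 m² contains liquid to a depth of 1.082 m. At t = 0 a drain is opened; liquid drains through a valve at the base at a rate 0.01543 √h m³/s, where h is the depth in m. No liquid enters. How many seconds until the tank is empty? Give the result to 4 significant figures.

444.1 s

A dh/dt = −Q_out = −0.01543 √h.
∫ h^(−1/2) dh = −(0.01543/A) ∫ dt, giving 2√h = 2√h₀ − (0.01543/A) t.
Tank is empty when √h = 0: t_empty = 2A√h₀/0.01543.
t_empty = 2·3.294·√1.082/0.01543 = 6.58800·1.04019/0.01543 = 444.121 s.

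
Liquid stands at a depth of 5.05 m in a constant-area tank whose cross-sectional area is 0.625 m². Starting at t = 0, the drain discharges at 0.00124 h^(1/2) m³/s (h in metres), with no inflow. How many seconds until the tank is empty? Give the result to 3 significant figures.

With no inflow, A dh/dt = −0.00124 √h.
Separate and integrate: 2(√h − √h₀) = −(0.00124/A) t.
Set h = 0: 2√h₀ = (0.00124/A) t_empty ⇒ t_empty = 2A√h₀/0.00124.
t_empty = 2·0.625·√5.05/0.00124 = 1.2500·2.2472/0.00124 = 2265.3 s.

2270 s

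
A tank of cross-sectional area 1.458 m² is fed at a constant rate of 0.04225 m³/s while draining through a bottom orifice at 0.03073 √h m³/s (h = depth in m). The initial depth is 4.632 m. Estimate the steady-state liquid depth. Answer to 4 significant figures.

Level balance: A dh/dt = 0.04225 − 0.03073 √h. Setting dh/dt = 0:
Q_in = 0.03073 √h_ss ⇒ √h_ss = 0.04225/0.03073 = 1.37488.
h_ss = 1.37488² = 1.89029 m. (Since h₀ = 4.632 m > h_ss, the level will fall toward this value.)

1.890 m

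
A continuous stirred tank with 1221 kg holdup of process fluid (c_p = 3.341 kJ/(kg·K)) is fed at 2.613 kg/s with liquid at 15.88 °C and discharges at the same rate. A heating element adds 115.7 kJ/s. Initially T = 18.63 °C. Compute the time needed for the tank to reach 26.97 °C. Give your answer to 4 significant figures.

738.4 s

M c_p dT/dt = ṁ c_p (T_in − T) + Q̇.
τ = M/ṁ = 467.279 s; T_ss = T_in + Q̇/(ṁ c_p) = 29.1331 °C.
T(t) = T_ss + (T₀ − T_ss) e^(−t/τ). Set T = 26.97:
e^(−t/τ) = (26.97 − 29.1331)/(18.63 − 29.1331) = 0.205949
t = −467.279 · ln(0.205949) = 738.361 s.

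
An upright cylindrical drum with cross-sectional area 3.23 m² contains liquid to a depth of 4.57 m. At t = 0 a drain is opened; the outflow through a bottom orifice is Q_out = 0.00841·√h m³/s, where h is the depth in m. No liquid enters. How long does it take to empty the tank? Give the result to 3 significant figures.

A dh/dt = −Q_out = −0.00841 √h.
This is separable: 2 d(√h)/dt = −0.00841/A, so √h = √h₀ − (0.00841/(2A)) t.
Set h = 0: 2√h₀ = (0.00841/A) t_empty ⇒ t_empty = 2A√h₀/0.00841.
t_empty = 2·3.23·√4.57/0.00841 = 6.4600·2.1378/0.00841 = 1642.1 s.

1640 s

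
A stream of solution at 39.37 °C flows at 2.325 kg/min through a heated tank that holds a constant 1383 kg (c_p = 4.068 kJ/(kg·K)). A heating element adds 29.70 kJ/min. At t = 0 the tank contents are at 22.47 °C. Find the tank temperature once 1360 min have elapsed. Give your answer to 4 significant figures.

Heat balance on the well-mixed liquid: M c_p dT/dt = ṁ c_p (T_in − T) + 29.70.
τ = M/ṁ = 594.839 min; T_ss = T_in + Q̇/(ṁ c_p) = 39.37 + 29.70/(2.325·4.068) = 42.5102 °C.
Solution: T(t) = T_ss + (T₀ − T_ss) e^(−t/τ).
T(1360) = 42.5102 + (-20.0402)·e^(−1360/594.839) = 42.5102 + (-20.0402)·0.101638 = 40.4733 °C.

40.47 °C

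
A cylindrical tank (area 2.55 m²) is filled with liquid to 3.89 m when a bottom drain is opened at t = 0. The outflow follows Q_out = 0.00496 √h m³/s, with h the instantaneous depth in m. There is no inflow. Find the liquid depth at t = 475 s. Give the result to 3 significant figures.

A dh/dt = −Q_out = −0.00496 √h.
Separate and integrate: 2(√h − √h₀) = −(0.00496/A) t.
√h = √3.89 − 0.00496·475/(2·2.55) = 1.9723 − 0.46196 = 1.5103.
h = 1.5103² = 2.2811 m.

2.28 m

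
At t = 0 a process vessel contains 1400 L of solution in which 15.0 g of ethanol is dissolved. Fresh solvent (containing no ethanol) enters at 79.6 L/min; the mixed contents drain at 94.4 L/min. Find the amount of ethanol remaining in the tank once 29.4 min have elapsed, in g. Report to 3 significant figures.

Let m(t) be the amount of ethanol. Volume: V(t) = V₀ + (Q_in − Q_out) t = 1400 − 14.800 t; V(29.4) = 964.88 L.
Species balance (pure solvent in): dm/dt = −Q_out · m/V(t).
Separate: dm/m = −Q_out dt/V(t) ⇒ ln(m/m₀) = −(Q_out/(Q_in−Q_out)) ln(V/V₀).
m = m₀ (V₀/V)^(Q_out/(Q_in−Q_out)) = 15.0 × (1400/964.88)^(-6.3784) = 1.3964 g.

1.40 g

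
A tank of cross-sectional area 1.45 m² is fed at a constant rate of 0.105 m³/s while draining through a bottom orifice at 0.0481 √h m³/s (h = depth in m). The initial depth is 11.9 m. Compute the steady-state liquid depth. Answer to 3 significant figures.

4.77 m

Level balance: A dh/dt = 0.105 − 0.0481 √h. Setting dh/dt = 0:
Q_in = 0.0481 √h_ss ⇒ √h_ss = 0.105/0.0481 = 2.1830.
h_ss = 2.1830² = 4.7653 m. (Since h₀ = 11.9 m > h_ss, the level will fall toward this value.)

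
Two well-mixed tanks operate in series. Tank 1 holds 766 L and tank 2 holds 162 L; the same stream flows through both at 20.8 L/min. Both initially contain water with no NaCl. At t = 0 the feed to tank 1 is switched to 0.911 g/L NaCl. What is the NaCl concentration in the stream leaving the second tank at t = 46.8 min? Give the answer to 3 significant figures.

Time constants: τᵢ = Vᵢ/Q for each well-mixed tank.
τ₁ = 766/20.8 = 36.827 min; τ₂ = 162/20.8 = 7.7885 min.
Solving the cascade with C₁(0)=C₂(0)=0 gives C₂(t) = C_in[1 − (τ₁ e^(−t/τ₁) − τ₂ e^(−t/τ₂))/(τ₁ − τ₂)].
At t = 46.8: e^(−t/τ₁) = 0.28060, e^(−t/τ₂) = 0.0024568.
C₂ = 0.911·[1 − (36.827·0.28060 − 7.7885·0.0024568)/(29.038)] = 0.911·0.64479 = 0.58741 g/L.

0.587 g/L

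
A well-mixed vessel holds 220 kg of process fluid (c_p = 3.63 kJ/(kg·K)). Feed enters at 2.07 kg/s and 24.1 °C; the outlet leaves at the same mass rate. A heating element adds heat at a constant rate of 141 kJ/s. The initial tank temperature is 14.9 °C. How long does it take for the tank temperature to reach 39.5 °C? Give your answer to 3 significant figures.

225 s

M c_p dT/dt = ṁ c_p (T_in − T) + Q̇.
τ = M/ṁ = 106.28 s; T_ss = T_in + Q̇/(ṁ c_p) = 42.865 °C.
T(t) = T_ss + (T₀ − T_ss) e^(−t/τ). Set T = 39.5:
e^(−t/τ) = (39.5 − 42.865)/(14.9 − 42.865) = 0.12032
t = −106.28 · ln(0.12032) = 225.06 s.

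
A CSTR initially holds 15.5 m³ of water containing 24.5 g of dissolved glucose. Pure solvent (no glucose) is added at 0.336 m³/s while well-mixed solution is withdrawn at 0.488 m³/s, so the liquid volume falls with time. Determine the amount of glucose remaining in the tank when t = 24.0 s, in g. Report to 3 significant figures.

Let m(t) be the amount of glucose. Volume: V(t) = V₀ + (Q_in − Q_out) t = 15.5 − 0.15200 t; V(24.0) = 11.852 m³.
No glucose enters, so dm/dt = −Q_out · (m/V).
dm/m = −Q_out dt/(V₀ − 0.15200 t); integrating gives ln(m/m₀) = −(Q_out/(Q_in−Q_out)) ln(V/V₀).
m = m₀ (V₀/V)^(Q_out/(Q_in−Q_out)) = 24.5 × (15.5/11.852)^(-3.2105) = 10.352 g.

10.4 g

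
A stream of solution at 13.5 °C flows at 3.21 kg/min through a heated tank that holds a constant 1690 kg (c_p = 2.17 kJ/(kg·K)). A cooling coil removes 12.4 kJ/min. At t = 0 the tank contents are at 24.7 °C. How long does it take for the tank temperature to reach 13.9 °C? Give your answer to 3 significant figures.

First-law balance (no shaft work): M c_p dT/dt = ṁ c_p (T_in − T) − 12.4.
τ = M/ṁ = 526.48 min; T_ss = T_in − Q̇/(ṁ c_p) = 11.720 °C.
T(t) = T_ss + (T₀ − T_ss) e^(−t/τ). Set T = 13.9:
e^(−t/τ) = (13.9 − 11.720)/(24.7 − 11.720) = 0.16796
t = −526.48 · ln(0.16796) = 939.25 min.

939 min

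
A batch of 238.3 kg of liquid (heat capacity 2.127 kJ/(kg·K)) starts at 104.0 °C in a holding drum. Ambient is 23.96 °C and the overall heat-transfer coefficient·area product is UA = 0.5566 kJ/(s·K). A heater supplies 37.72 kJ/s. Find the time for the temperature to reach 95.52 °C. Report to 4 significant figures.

Lumped-capacitance energy balance: M c_p dT/dt = UA(T_amb − T) + Q̇.
τ = M c_p/UA = 910.643 s; T_ss = T_amb + Q̇/UA = 23.96 + 37.72/0.5566 = 91.7286 °C.
T(t) = T_ss + (T₀ − T_ss)e^(−t/τ); set T = 95.52:
t = −τ ln[(T − T_ss)/(T₀ − T_ss)] = −910.643 · ln(0.308963) = 1069.58 s.

1070 s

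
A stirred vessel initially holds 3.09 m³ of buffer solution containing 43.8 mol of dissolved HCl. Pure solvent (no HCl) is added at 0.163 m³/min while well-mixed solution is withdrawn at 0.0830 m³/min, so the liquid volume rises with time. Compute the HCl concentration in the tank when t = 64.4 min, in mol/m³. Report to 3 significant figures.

Total volume: dV/dt = Q_in − Q_out = 0.080000 m³/min, so V(t) = 3.09 + 0.080000 t and V(64.4) = 8.2420 m³.
Species balance (pure solvent in): dm/dt = −Q_out · m/V(t).
dm/m = −Q_out dt/(V₀ + 0.080000 t); integrating gives ln(m/m₀) = −(Q_out/(Q_in−Q_out)) ln(V/V₀).
m = m₀ (V₀/V)^(Q_out/(Q_in−Q_out)) = 43.8 × (3.09/8.2420)^(1.0375) = 15.828 mol.
C = m/V = 15.828/8.2420 = 1.9204 mol/m³.

1.92 mol/m³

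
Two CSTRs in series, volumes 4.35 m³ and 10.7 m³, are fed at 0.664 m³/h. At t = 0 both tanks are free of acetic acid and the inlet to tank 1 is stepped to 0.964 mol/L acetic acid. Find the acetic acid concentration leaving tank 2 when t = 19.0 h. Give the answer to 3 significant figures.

0.501 mol/L

Time constants: τᵢ = Vᵢ/Q for each well-mixed tank.
τ₁ = 4.35/0.664 = 6.5512 h; τ₂ = 10.7/0.664 = 16.114 h.
Tank 1: C₁ = C_in(1 − e^(−t/τ₁)). Tank 2 (τ₁ ≠ τ₂): C₂ = C_in[1 − (τ₁ e^(−t/τ₁) − τ₂ e^(−t/τ₂))/(τ₁ − τ₂)].
At t = 19.0: e^(−t/τ₁) = 0.055011, e^(−t/τ₂) = 0.30757.
C₂ = 0.964·[1 − (6.5512·0.055011 − 16.114·0.30757)/(-9.5633)] = 0.964·0.51942 = 0.50072 mol/L.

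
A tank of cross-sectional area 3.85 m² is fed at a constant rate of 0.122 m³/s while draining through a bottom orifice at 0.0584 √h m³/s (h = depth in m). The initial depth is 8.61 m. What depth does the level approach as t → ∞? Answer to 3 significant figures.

4.36 m

Level balance: A dh/dt = 0.122 − 0.0584 √h. Setting dh/dt = 0:
Q_in = 0.0584 √h_ss ⇒ √h_ss = 0.122/0.0584 = 2.0890.
h_ss = 2.0890² = 4.3641 m. (Since h₀ = 8.61 m > h_ss, the level will fall toward this value.)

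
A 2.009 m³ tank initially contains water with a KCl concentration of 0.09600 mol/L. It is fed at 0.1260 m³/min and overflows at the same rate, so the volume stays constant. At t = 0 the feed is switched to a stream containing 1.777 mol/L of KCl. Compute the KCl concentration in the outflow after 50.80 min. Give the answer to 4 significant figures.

1.708 mol/L

Unsteady species balance (constant V, well mixed): V dC/dt = Q(C_in − C).
Time constant τ = V/Q = 2.009/0.1260 = 15.9444 min.
C approaches C_in exponentially: C(t) = C_in + (C₀ − C_in) e^(−t/τ).
C(50.80) = 1.777 + (0.09600 − 1.777)·e^(−50.80/15.9444) = 1.777 + (-1.68100)·0.0413343 = 1.70752 mol/L.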